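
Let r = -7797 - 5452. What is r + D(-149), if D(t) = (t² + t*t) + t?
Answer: 31004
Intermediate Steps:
r = -13249
D(t) = t + 2*t² (D(t) = (t² + t²) + t = 2*t² + t = t + 2*t²)
r + D(-149) = -13249 - 149*(1 + 2*(-149)) = -13249 - 149*(1 - 298) = -13249 - 149*(-297) = -13249 + 44253 = 31004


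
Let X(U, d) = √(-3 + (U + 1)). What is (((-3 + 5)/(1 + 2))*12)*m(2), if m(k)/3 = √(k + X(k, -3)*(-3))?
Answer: 24*√2 ≈ 33.941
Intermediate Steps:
X(U, d) = √(-2 + U) (X(U, d) = √(-3 + (1 + U)) = √(-2 + U))
m(k) = 3*√(k - 3*√(-2 + k)) (m(k) = 3*√(k + √(-2 + k)*(-3)) = 3*√(k - 3*√(-2 + k)))
(((-3 + 5)/(1 + 2))*12)*m(2) = (((-3 + 5)/(1 + 2))*12)*(3*√(2 - 3*√(-2 + 2))) = ((2/3)*12)*(3*√(2 - 3*√0)) = ((2*(⅓))*12)*(3*√(2 - 3*0)) = ((⅔)*12)*(3*√(2 + 0)) = 8*(3*√2) = 24*√2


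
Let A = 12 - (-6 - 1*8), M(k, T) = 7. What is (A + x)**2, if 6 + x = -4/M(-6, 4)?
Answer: 18496/49 ≈ 377.47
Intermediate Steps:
A = 26 (A = 12 - (-6 - 8) = 12 - 1*(-14) = 12 + 14 = 26)
x = -46/7 (x = -6 - 4/7 = -46/7 ≈ -6.5714)
(A + x)**2 = (26 - 46/7)**2 = (136/7)**2 = 18496/49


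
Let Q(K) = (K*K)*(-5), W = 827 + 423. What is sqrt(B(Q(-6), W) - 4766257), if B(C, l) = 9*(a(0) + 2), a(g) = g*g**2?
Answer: I*sqrt(4766239) ≈ 2183.2*I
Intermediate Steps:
W = 1250
Q(K) = -5*K**2 (Q(K) = K**2*(-5) = -5*K**2)
a(g) = g**3
B(C, l) = 18 (B(C, l) = 9*(0**3 + 2) = 9*(0 + 2) = 9*2 = 18)
sqrt(B(Q(-6), W) - 4766257) = sqrt(18 - 4766257) = sqrt(-4766239) = I*sqrt(4766239)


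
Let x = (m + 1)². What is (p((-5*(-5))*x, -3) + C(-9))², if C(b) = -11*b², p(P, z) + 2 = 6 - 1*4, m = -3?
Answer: 793881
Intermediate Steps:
x = 4 (x = (-3 + 1)² = (-2)² = 4)
p(P, z) = 0 (p(P, z) = -2 + (6 - 1*4) = -2 + (6 - 4) = -2 + 2 = 0)
(p((-5*(-5))*x, -3) + C(-9))² = (0 - 11*(-9)²)² = (0 - 11*81)² = (0 - 891)² = (-891)² = 793881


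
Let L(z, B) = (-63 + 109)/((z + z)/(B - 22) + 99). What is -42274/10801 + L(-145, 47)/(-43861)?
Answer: -35229526376/9001110559 ≈ -3.9139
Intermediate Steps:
L(z, B) = 46/(99 + 2*z/(-22 + B)) (L(z, B) = 46/((2*z)/(-22 + B) + 99) = 46/(2*z/(-22 + B) + 99) = 46/(99 + 2*z/(-22 + B)))
-42274/10801 + L(-145, 47)/(-43861) = -42274/10801 + (46*(-22 + 47)/(-2178 + 2*(-145) + 99*47))/(-43861) = -42274*1/10801 + (46*25/(-2178 - 290 + 4653))*(-1/43861) = -42274/10801 + (46*25/2185)*(-1/43861) = -42274/10801 + (46*(1/2185)*25)*(-1/43861) = -42274/10801 + (10/19)*(-1/43861) = -42274/10801 - 10/833359 = -35229526376/9001110559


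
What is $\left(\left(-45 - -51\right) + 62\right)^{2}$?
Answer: $4624$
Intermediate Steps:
$\left(\left(-45 - -51\right) + 62\right)^{2} = \left(\left(-45 + 51\right) + 62\right)^{2} = \left(6 + 62\right)^{2} = 68^{2} = 4624$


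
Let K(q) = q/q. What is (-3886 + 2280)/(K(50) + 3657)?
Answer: -803/1829 ≈ -0.43904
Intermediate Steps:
K(q) = 1
(-3886 + 2280)/(K(50) + 3657) = (-3886 + 2280)/(1 + 3657) = -1606/3658 = -1606*1/3658 = -803/1829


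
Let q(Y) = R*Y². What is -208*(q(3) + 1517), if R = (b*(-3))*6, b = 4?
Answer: -180752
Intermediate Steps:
R = -72 (R = (4*(-3))*6 = -12*6 = -72)
q(Y) = -72*Y²
-208*(q(3) + 1517) = -208*(-72*3² + 1517) = -208*(-72*9 + 1517) = -208*(-648 + 1517) = -208*869 = -180752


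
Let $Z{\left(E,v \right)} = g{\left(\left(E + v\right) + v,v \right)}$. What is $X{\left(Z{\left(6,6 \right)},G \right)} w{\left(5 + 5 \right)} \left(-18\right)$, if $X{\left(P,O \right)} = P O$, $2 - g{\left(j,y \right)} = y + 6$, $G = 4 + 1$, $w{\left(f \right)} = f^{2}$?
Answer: $90000$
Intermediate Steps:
$G = 5$
$g{\left(j,y \right)} = -4 - y$ ($g{\left(j,y \right)} = 2 - \left(y + 6\right) = 2 - \left(6 + y\right) = -4 - y$)
$Z{\left(E,v \right)} = -4 - v$
$X{\left(P,O \right)} = O P$
$X{\left(Z{\left(6,6 \right)},G \right)} w{\left(5 + 5 \right)} \left(-18\right) = 5 \left(-4 - 6\right) \left(5 + 5\right)^{2} \left(-18\right) = 5 \left(-4 - 6\right) 10^{2} \left(-18\right) = 5 \left(-10\right) 100 \left(-18\right) = \left(-50\right) 100 \left(-18\right) = \left(-5000\right) \left(-18\right) = 90000$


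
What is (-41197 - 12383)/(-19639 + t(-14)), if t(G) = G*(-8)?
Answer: 17860/6509 ≈ 2.7439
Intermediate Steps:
t(G) = -8*G
(-41197 - 12383)/(-19639 + t(-14)) = (-41197 - 12383)/(-19639 - 8*(-14)) = -53580/(-19639 + 112) = -53580/(-19527) = -53580*(-1/19527) = 17860/6509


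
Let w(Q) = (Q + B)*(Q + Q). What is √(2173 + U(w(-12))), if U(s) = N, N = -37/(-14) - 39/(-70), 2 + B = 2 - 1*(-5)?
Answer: 3*√6045/5 ≈ 46.650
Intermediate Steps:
B = 5 (B = -2 + (2 - 1*(-5)) = -2 + (2 + 5) = -2 + 7 = 5)
w(Q) = 2*Q*(5 + Q) (w(Q) = (Q + 5)*(Q + Q) = (5 + Q)*(2*Q) = 2*Q*(5 + Q))
N = 16/5 (N = -37*(-1/14) - 39*(-1/70) = 37/14 + 39/70 = 16/5 ≈ 3.2000)
U(s) = 16/5
√(2173 + U(w(-12))) = √(2173 + 16/5) = √(10881/5) = 3*√6045/5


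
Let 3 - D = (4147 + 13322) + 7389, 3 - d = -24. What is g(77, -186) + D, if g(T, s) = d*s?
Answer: -29877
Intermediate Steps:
d = 27 (d = 3 - 1*(-24) = 3 + 24 = 27)
D = -24855 (D = 3 - ((4147 + 13322) + 7389) = 3 - (17469 + 7389) = 3 - 1*24858 = 3 - 24858 = -24855)
g(T, s) = 27*s
g(77, -186) + D = 27*(-186) - 24855 = -5022 - 24855 = -29877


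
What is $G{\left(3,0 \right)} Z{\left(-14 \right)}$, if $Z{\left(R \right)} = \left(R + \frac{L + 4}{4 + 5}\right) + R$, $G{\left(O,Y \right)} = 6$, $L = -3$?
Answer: $- \frac{502}{3} \approx -167.33$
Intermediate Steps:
$Z{\left(R \right)} = \frac{1}{9} + 2 R$ ($Z{\left(R \right)} = \left(R + \frac{-3 + 4}{4 + 5}\right) + R = \left(R + 1 \cdot \frac{1}{9}\right) + R = \left(R + \frac{1}{9}\right) + R = \left(\frac{1}{9} + R\right) + R = \frac{1}{9} + 2 R$)
$G{\left(3,0 \right)} Z{\left(-14 \right)} = 6 \left(\frac{1}{9} + 2 \left(-14\right)\right) = 6 \left(\frac{1}{9} - 28\right) = 6 \left(- \frac{251}{9}\right) = - \frac{502}{3}$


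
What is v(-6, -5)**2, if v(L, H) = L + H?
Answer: 121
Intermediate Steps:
v(L, H) = H + L
v(-6, -5)**2 = (-5 - 6)**2 = (-11)**2 = 121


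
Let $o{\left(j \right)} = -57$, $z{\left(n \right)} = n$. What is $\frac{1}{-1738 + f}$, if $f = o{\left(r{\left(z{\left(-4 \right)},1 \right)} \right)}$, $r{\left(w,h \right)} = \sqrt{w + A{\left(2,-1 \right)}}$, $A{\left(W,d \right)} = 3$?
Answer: $- \frac{1}{1795} \approx -0.0005571$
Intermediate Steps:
$r{\left(w,h \right)} = \sqrt{3 + w}$ ($r{\left(w,h \right)} = \sqrt{w + 3} = \sqrt{3 + w}$)
$f = -57$
$\frac{1}{-1738 + f} = \frac{1}{-1738 - 57} = \frac{1}{-1795} = - \frac{1}{1795}$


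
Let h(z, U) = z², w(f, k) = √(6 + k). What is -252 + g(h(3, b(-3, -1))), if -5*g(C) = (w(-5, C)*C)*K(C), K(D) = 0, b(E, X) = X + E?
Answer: -252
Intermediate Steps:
b(E, X) = E + X
g(C) = 0 (g(C) = -√(6 + C)*C*0/5 = -C*√(6 + C)*0/5 = -⅕*0 = 0)
-252 + g(h(3, b(-3, -1))) = -252 + 0 = -252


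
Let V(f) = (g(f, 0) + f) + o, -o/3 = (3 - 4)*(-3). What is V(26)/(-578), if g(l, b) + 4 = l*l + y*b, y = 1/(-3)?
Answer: -689/578 ≈ -1.1920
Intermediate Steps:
y = -⅓ ≈ -0.33333
o = -9 (o = -3*(3 - 4)*(-3) = -(-3)*(-3) = -3*3 = -9)
g(l, b) = -4 + l² - b/3 (g(l, b) = -4 + (l*l - b/3) = -4 + (l² - b/3) = -4 + l² - b/3)
V(f) = -13 + f + f² (V(f) = ((-4 + f² - ⅓*0) + f) - 9 = ((-4 + f² + 0) + f) - 9 = ((-4 + f²) + f) - 9 = (-4 + f + f²) - 9 = -13 + f + f²)
V(26)/(-578) = (-13 + 26 + 26²)/(-578) = (-13 + 26 + 676)*(-1/578) = 689*(-1/578) = -689/578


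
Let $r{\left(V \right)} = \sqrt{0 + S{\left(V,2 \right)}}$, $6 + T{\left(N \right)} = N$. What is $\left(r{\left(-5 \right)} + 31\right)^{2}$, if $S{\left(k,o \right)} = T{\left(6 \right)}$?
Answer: $961$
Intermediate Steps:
$T{\left(N \right)} = -6 + N$
$S{\left(k,o \right)} = 0$ ($S{\left(k,o \right)} = -6 + 6 = 0$)
$r{\left(V \right)} = 0$ ($r{\left(V \right)} = \sqrt{0 + 0} = \sqrt{0} = 0$)
$\left(r{\left(-5 \right)} + 31\right)^{2} = \left(0 + 31\right)^{2} = 31^{2} = 961$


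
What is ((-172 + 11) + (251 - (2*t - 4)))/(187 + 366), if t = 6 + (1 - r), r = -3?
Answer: 74/553 ≈ 0.13382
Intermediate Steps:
t = 10 (t = 6 + (1 - 1*(-3)) = 6 + (1 + 3) = 6 + 4 = 10)
((-172 + 11) + (251 - (2*t - 4)))/(187 + 366) = ((-172 + 11) + (251 - (2*10 - 4)))/(187 + 366) = (-161 + (251 - (20 - 4)))/553 = (-161 + (251 - 1*16))*(1/553) = (-161 + (251 - 16))*(1/553) = (-161 + 235)*(1/553) = 74*(1/553) = 74/553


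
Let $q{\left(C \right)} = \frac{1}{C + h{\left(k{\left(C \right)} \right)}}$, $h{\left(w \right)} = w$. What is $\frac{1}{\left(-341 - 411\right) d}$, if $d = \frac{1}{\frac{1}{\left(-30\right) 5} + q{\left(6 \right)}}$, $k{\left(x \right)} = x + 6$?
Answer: $- \frac{11}{169200} \approx -6.5012 \cdot 10^{-5}$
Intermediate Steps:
$k{\left(x \right)} = 6 + x$
$q{\left(C \right)} = \frac{1}{6 + 2 C}$ ($q{\left(C \right)} = \frac{1}{C + \left(6 + C\right)} = \frac{1}{6 + 2 C}$)
$d = \frac{225}{11}$ ($d = \frac{1}{\frac{1}{\left(-30\right) 5} + \frac{1}{2 \left(3 + 6\right)}} = \frac{1}{\frac{1}{-150} + \frac{1}{2 \cdot 9}} = \frac{1}{- \frac{1}{150} + \frac{1}{2} \cdot \frac{1}{9}} = \frac{1}{- \frac{1}{150} + \frac{1}{18}} = \frac{1}{\frac{11}{225}} = \frac{225}{11} \approx 20.455$)
$\frac{1}{\left(-341 - 411\right) d} = \frac{1}{\left(-341 - 411\right) \frac{225}{11}} = \frac{1}{\left(-752\right) \frac{225}{11}} = \frac{1}{- \frac{169200}{11}} = - \frac{11}{169200}$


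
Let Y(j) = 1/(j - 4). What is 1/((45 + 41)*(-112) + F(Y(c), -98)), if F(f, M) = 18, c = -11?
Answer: -1/9614 ≈ -0.00010401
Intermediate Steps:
Y(j) = 1/(-4 + j)
1/((45 + 41)*(-112) + F(Y(c), -98)) = 1/((45 + 41)*(-112) + 18) = 1/(86*(-112) + 18) = 1/(-9632 + 18) = 1/(-9614) = -1/9614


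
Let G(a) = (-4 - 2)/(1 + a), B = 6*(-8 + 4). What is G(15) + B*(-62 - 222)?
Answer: 54525/8 ≈ 6815.6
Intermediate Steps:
B = -24 (B = 6*(-4) = -24)
G(a) = -6/(1 + a)
G(15) + B*(-62 - 222) = -6/(1 + 15) - 24*(-62 - 222) = -6/16 - 24*(-284) = -6*1/16 + 6816 = -3/8 + 6816 = 54525/8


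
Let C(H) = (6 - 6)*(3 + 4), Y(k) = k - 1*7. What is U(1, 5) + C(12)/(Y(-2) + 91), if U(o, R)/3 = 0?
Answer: 0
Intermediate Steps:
U(o, R) = 0 (U(o, R) = 3*0 = 0)
Y(k) = -7 + k (Y(k) = k - 7 = -7 + k)
C(H) = 0 (C(H) = 0*7 = 0)
U(1, 5) + C(12)/(Y(-2) + 91) = 0 + 0/((-7 - 2) + 91) = 0 + 0/(-9 + 91) = 0 + 0/82 = 0 + 0*(1/82) = 0 + 0 = 0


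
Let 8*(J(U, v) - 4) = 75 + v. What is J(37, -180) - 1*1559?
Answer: -12545/8 ≈ -1568.1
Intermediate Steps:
J(U, v) = 107/8 + v/8 (J(U, v) = 4 + (75 + v)/8 = 4 + (75/8 + v/8) = 107/8 + v/8)
J(37, -180) - 1*1559 = (107/8 + (⅛)*(-180)) - 1*1559 = (107/8 - 45/2) - 1559 = -73/8 - 1559 = -12545/8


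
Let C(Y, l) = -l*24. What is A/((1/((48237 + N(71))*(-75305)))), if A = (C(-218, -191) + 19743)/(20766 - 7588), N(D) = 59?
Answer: -44237801460780/6589 ≈ -6.7139e+9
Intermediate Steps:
C(Y, l) = -24*l
A = 24327/13178 (A = (-24*(-191) + 19743)/(20766 - 7588) = (4584 + 19743)/13178 = 24327*(1/13178) = 24327/13178 ≈ 1.8460)
A/((1/((48237 + N(71))*(-75305)))) = 24327/(13178*((1/((48237 + 59)*(-75305))))) = 24327/(13178*((-1/75305/48296))) = 24327/(13178*(((1/48296)*(-1/75305)))) = 24327/(13178*(-1/3636930280)) = (24327/13178)*(-3636930280) = -44237801460780/6589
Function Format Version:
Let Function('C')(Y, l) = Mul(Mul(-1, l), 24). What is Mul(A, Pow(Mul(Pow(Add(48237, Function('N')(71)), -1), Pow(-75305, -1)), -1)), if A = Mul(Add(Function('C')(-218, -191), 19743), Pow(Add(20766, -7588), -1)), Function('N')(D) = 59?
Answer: Rational(-44237801460780, 6589) ≈ -6.7139e+9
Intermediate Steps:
Function('C')(Y, l) = Mul(-24, l)
A = Rational(24327, 13178) (A = Mul(Add(Mul(-24, -191), 19743), Pow(Add(20766, -7588), -1)) = Mul(Add(4584, 19743), Pow(13178, -1)) = Mul(24327, Rational(1, 13178)) = Rational(24327, 13178) ≈ 1.8460)
Mul(A, Pow(Mul(Pow(Add(48237, Function('N')(71)), -1), Pow(-75305, -1)), -1)) = Mul(Rational(24327, 13178), Pow(Mul(Pow(Add(48237, 59), -1), Pow(-75305, -1)), -1)) = Mul(Rational(24327, 13178), Pow(Mul(Pow(48296, -1), Rational(-1, 75305)), -1)) = Mul(Rational(24327, 13178), Pow(Mul(Rational(1, 48296), Rational(-1, 75305)), -1)) = Mul(Rational(24327, 13178), Pow(Rational(-1, 3636930280), -1)) = Mul(Rational(24327, 13178), -3636930280) = Rational(-44237801460780, 6589)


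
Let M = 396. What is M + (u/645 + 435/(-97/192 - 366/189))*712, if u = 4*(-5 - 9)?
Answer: -160669630148/1270005 ≈ -1.2651e+5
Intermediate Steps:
u = -56 (u = 4*(-14) = -56)
M + (u/645 + 435/(-97/192 - 366/189))*712 = 396 + (-56/645 + 435/(-97/192 - 366/189))*712 = 396 + (-56*1/645 + 435/(-97*1/192 - 366*1/189))*712 = 396 + (-56/645 + 435/(-97/192 - 122/63))*712 = 396 + (-56/645 + 435/(-9845/4032))*712 = 396 + (-56/645 + 435*(-4032/9845))*712 = 396 + (-56/645 - 350784/1969)*712 = 396 - 226365944/1270005*712 = 396 - 161172552128/1270005 = -160669630148/1270005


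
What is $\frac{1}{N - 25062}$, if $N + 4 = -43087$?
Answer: $- \frac{1}{68153} \approx -1.4673 \cdot 10^{-5}$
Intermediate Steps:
$N = -43091$ ($N = -4 - 43087 = -43091$)
$\frac{1}{N - 25062} = \frac{1}{-43091 - 25062} = \frac{1}{-68153} = - \frac{1}{68153}$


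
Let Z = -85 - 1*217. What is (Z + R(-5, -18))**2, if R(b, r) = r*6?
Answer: 168100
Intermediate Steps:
R(b, r) = 6*r
Z = -302 (Z = -85 - 217 = -302)
(Z + R(-5, -18))**2 = (-302 + 6*(-18))**2 = (-302 - 108)**2 = (-410)**2 = 168100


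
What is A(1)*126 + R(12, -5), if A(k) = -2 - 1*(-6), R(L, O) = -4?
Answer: 500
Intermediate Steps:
A(k) = 4 (A(k) = -2 + 6 = 4)
A(1)*126 + R(12, -5) = 4*126 - 4 = 504 - 4 = 500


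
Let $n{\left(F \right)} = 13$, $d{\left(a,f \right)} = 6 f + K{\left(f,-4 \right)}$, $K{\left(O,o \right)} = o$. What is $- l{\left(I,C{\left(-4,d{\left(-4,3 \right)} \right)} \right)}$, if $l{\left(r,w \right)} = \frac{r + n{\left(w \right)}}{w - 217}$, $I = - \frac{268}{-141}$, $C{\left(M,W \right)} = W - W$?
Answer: $\frac{2101}{30597} \approx 0.068667$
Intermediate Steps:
$d{\left(a,f \right)} = -4 + 6 f$ ($d{\left(a,f \right)} = 6 f - 4 = -4 + 6 f$)
$C{\left(M,W \right)} = 0$
$I = \frac{268}{141}$ ($I = \left(-268\right) \left(- \frac{1}{141}\right) = \frac{268}{141} \approx 1.9007$)
$l{\left(r,w \right)} = \frac{13 + r}{-217 + w}$ ($l{\left(r,w \right)} = \frac{r + 13}{w - 217} = \frac{13 + r}{-217 + w}$)
$- l{\left(I,C{\left(-4,d{\left(-4,3 \right)} \right)} \right)} = - \frac{13 + \frac{268}{141}}{-217 + 0} = - \frac{2101}{\left(-217\right) 141} = - \frac{\left(-1\right) 2101}{217 \cdot 141} = \left(-1\right) \left(- \frac{2101}{30597}\right) = \frac{2101}{30597}$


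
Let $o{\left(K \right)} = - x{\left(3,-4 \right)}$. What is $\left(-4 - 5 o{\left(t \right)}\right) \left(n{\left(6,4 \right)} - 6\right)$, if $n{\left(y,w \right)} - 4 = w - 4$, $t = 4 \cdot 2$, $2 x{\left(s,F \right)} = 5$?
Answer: $-17$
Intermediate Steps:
$x{\left(s,F \right)} = \frac{5}{2}$ ($x{\left(s,F \right)} = \frac{1}{2} \cdot 5 = \frac{5}{2}$)
$t = 8$
$o{\left(K \right)} = - \frac{5}{2}$ ($o{\left(K \right)} = \left(-1\right) \frac{5}{2} = - \frac{5}{2}$)
$n{\left(y,w \right)} = w$ ($n{\left(y,w \right)} = 4 + \left(w - 4\right) = 4 + \left(-4 + w\right) = w$)
$\left(-4 - 5 o{\left(t \right)}\right) \left(n{\left(6,4 \right)} - 6\right) = \left(-4 - - \frac{25}{2}\right) \left(4 - 6\right) = \left(-4 + \frac{25}{2}\right) \left(-2\right) = \frac{17}{2} \left(-2\right) = -17$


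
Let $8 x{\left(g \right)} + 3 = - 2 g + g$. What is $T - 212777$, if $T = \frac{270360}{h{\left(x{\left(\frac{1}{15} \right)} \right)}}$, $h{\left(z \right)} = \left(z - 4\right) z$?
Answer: $- \frac{313792073}{6049} \approx -51875.0$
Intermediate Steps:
$x{\left(g \right)} = - \frac{3}{8} - \frac{g}{8}$ ($x{\left(g \right)} = - \frac{3}{8} + \frac{- 2 g + g}{8} = - \frac{3}{8} + \frac{\left(-1\right) g}{8} = - \frac{3}{8} - \frac{g}{8}$)
$h{\left(z \right)} = z \left(-4 + z\right)$ ($h{\left(z \right)} = \left(-4 + z\right) z = z \left(-4 + z\right)$)
$T = \frac{973296000}{6049}$ ($T = \frac{270360}{\left(- \frac{3}{8} - \frac{1}{8 \cdot 15}\right) \left(-4 - \left(\frac{3}{8} + \frac{1}{8 \cdot 15}\right)\right)} = \frac{270360}{\left(- \frac{3}{8} - \frac{1}{120}\right) \left(-4 - \frac{23}{60}\right)} = \frac{270360}{\left(- \frac{23}{60}\right) \left(-4 - \frac{23}{60}\right)} = \frac{270360}{\left(- \frac{23}{60}\right) \left(- \frac{263}{60}\right)} = \frac{270360}{\frac{6049}{3600}} = 270360 \cdot \frac{3600}{6049} = \frac{973296000}{6049} \approx 1.609 \cdot 10^{5}$)
$T - 212777 = \frac{973296000}{6049} - 212777 = - \frac{313792073}{6049}$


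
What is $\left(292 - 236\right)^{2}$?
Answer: $3136$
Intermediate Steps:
$\left(292 - 236\right)^{2} = 56^{2} = 3136$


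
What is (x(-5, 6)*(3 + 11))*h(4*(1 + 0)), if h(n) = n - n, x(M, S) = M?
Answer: 0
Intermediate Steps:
h(n) = 0
(x(-5, 6)*(3 + 11))*h(4*(1 + 0)) = -5*(3 + 11)*0 = -5*14*0 = -70*0 = 0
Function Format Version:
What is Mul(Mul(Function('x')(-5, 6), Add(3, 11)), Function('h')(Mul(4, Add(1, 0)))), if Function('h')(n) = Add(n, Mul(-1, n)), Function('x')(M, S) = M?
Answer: 0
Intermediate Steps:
Function('h')(n) = 0
Mul(Mul(Function('x')(-5, 6), Add(3, 11)), Function('h')(Mul(4, Add(1, 0)))) = Mul(Mul(-5, Add(3, 11)), 0) = Mul(Mul(-5, 14), 0) = Mul(-70, 0) = 0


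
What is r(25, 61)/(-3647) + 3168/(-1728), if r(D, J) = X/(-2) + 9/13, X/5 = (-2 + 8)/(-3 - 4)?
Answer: -3652195/1991262 ≈ -1.8341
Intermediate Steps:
X = -30/7 (X = 5*((-2 + 8)/(-3 - 4)) = 5*(6/(-7)) = 5*(6*(-⅐)) = 5*(-6/7) = -30/7 ≈ -4.2857)
r(D, J) = 258/91 (r(D, J) = -30/7/(-2) + 9/13 = -30/7*(-½) + 9*(1/13) = 15/7 + 9/13 = 258/91)
r(25, 61)/(-3647) + 3168/(-1728) = (258/91)/(-3647) + 3168/(-1728) = (258/91)*(-1/3647) + 3168*(-1/1728) = -258/331877 - 11/6 = -3652195/1991262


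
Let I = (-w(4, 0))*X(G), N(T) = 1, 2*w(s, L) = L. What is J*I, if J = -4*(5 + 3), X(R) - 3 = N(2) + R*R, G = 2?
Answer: 0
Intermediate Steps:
w(s, L) = L/2
X(R) = 4 + R² (X(R) = 3 + (1 + R*R) = 3 + (1 + R²) = 4 + R²)
J = -32 (J = -4*8 = -32)
I = 0 (I = (-0/2)*(4 + 2²) = (-1*0)*(4 + 4) = 0*8 = 0)
J*I = -32*0 = 0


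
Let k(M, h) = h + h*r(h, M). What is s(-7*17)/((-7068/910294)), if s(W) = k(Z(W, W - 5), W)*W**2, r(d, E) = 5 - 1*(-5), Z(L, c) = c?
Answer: 8436945697103/3534 ≈ 2.3874e+9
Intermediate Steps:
r(d, E) = 10 (r(d, E) = 5 + 5 = 10)
k(M, h) = 11*h (k(M, h) = h + h*10 = h + 10*h = 11*h)
s(W) = 11*W**3 (s(W) = (11*W)*W**2 = 11*W**3)
s(-7*17)/((-7068/910294)) = (11*(-7*17)**3)/((-7068/910294)) = (11*(-119)**3)/((-7068*1/910294)) = (11*(-1685159))/(-3534/455147) = -18536749*(-455147/3534) = 8436945697103/3534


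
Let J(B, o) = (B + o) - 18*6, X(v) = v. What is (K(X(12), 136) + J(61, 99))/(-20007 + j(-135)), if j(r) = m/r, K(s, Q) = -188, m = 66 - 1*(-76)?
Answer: 18360/2701087 ≈ 0.0067973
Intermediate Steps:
m = 142 (m = 66 + 76 = 142)
j(r) = 142/r
J(B, o) = -108 + B + o (J(B, o) = (B + o) - 108 = -108 + B + o)
(K(X(12), 136) + J(61, 99))/(-20007 + j(-135)) = (-188 + (-108 + 61 + 99))/(-20007 + 142/(-135)) = (-188 + 52)/(-20007 + 142*(-1/135)) = -136/(-20007 - 142/135) = -136/(-2701087/135) = -136*(-135/2701087) = 18360/2701087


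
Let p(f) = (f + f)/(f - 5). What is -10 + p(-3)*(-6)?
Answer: -29/2 ≈ -14.500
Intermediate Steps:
p(f) = 2*f/(-5 + f) (p(f) = (2*f)/(-5 + f) = 2*f/(-5 + f))
-10 + p(-3)*(-6) = -10 + (2*(-3)/(-5 - 3))*(-6) = -10 + (2*(-3)/(-8))*(-6) = -10 + (2*(-3)*(-1/8))*(-6) = -10 + (3/4)*(-6) = -10 - 9/2 = -29/2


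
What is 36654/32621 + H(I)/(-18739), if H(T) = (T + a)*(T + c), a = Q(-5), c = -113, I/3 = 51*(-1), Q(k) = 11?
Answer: -77900158/87326417 ≈ -0.89206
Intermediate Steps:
I = -153 (I = 3*(51*(-1)) = 3*(-51) = -153)
a = 11
H(T) = (-113 + T)*(11 + T) (H(T) = (T + 11)*(T - 113) = (11 + T)*(-113 + T) = (-113 + T)*(11 + T))
36654/32621 + H(I)/(-18739) = 36654/32621 + (-1243 + (-153)² - 102*(-153))/(-18739) = 36654*(1/32621) + (-1243 + 23409 + 15606)*(-1/18739) = 36654/32621 + 37772*(-1/18739) = 36654/32621 - 5396/2677 = -77900158/87326417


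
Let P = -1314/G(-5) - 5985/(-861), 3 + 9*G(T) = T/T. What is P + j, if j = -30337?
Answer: -1001099/41 ≈ -24417.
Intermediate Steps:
G(T) = -2/9 (G(T) = -⅓ + (T/T)/9 = -⅓ + (⅑)*1 = -⅓ + ⅑ = -2/9)
P = 242718/41 (P = -1314/(-2/9) - 5985/(-861) = -1314*(-9/2) - 5985*(-1/861) = 5913 + 285/41 = 242718/41 ≈ 5920.0)
P + j = 242718/41 - 30337 = -1001099/41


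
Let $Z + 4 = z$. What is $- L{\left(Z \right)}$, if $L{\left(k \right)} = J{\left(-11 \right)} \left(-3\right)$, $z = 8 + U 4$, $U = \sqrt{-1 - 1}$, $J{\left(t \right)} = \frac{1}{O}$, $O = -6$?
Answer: $- \frac{1}{2} \approx -0.5$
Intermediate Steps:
$J{\left(t \right)} = - \frac{1}{6}$ ($J{\left(t \right)} = \frac{1}{-6} = - \frac{1}{6}$)
$U = i \sqrt{2}$ ($U = \sqrt{-2} = i \sqrt{2} \approx 1.4142 i$)
$z = 8 + 4 i \sqrt{2}$ ($z = 8 + i \sqrt{2} \cdot 4 = 8 + 4 i \sqrt{2} \approx 8.0 + 5.6569 i$)
$Z = 4 + 4 i \sqrt{2}$ ($Z = -4 + \left(8 + 4 i \sqrt{2}\right) = 4 + 4 i \sqrt{2} \approx 4.0 + 5.6569 i$)
$L{\left(k \right)} = \frac{1}{2}$ ($L{\left(k \right)} = \left(- \frac{1}{6}\right) \left(-3\right) = \frac{1}{2}$)
$- L{\left(Z \right)} = \left(-1\right) \frac{1}{2} = - \frac{1}{2}$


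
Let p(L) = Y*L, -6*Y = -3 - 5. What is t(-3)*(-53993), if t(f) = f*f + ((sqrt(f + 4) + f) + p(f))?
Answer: -161979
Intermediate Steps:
Y = 4/3 (Y = -(-3 - 5)/6 = -1/6*(-8) = 4/3 ≈ 1.3333)
p(L) = 4*L/3
t(f) = f**2 + sqrt(4 + f) + 7*f/3 (t(f) = f*f + ((sqrt(f + 4) + f) + 4*f/3) = f**2 + ((sqrt(4 + f) + f) + 4*f/3) = f**2 + ((f + sqrt(4 + f)) + 4*f/3) = f**2 + (sqrt(4 + f) + 7*f/3) = f**2 + sqrt(4 + f) + 7*f/3)
t(-3)*(-53993) = ((-3)**2 + sqrt(4 - 3) + (7/3)*(-3))*(-53993) = (9 + sqrt(1) - 7)*(-53993) = (9 + 1 - 7)*(-53993) = 3*(-53993) = -161979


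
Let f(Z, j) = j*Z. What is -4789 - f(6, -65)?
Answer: -4399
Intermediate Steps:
f(Z, j) = Z*j
-4789 - f(6, -65) = -4789 - 6*(-65) = -4789 - 1*(-390) = -4789 + 390 = -4399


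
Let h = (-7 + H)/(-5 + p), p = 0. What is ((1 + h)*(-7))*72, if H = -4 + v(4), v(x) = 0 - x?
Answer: -2016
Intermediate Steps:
v(x) = -x
H = -8 (H = -4 - 1*4 = -4 - 4 = -8)
h = 3 (h = (-7 - 8)/(-5 + 0) = -15/(-5) = -15*(-⅕) = 3)
((1 + h)*(-7))*72 = ((1 + 3)*(-7))*72 = (4*(-7))*72 = -28*72 = -2016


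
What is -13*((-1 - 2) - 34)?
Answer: 481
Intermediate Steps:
-13*((-1 - 2) - 34) = -13*(-3 - 34) = -13*(-37) = 481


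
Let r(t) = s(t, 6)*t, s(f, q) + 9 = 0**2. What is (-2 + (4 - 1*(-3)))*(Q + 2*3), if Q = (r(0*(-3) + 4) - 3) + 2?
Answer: -155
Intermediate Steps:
s(f, q) = -9 (s(f, q) = -9 + 0**2 = -9 + 0 = -9)
r(t) = -9*t
Q = -37 (Q = (-9*(0*(-3) + 4) - 3) + 2 = (-9*(0 + 4) - 3) + 2 = (-9*4 - 3) + 2 = (-36 - 3) + 2 = -39 + 2 = -37)
(-2 + (4 - 1*(-3)))*(Q + 2*3) = (-2 + (4 - 1*(-3)))*(-37 + 2*3) = (-2 + (4 + 3))*(-37 + 6) = (-2 + 7)*(-31) = 5*(-31) = -155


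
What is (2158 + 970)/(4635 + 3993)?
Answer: 782/2157 ≈ 0.36254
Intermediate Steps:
(2158 + 970)/(4635 + 3993) = 3128/8628 = 3128*(1/8628) = 782/2157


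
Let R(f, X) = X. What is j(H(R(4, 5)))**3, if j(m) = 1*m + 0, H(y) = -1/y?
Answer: -1/125 ≈ -0.0080000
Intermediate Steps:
j(m) = m (j(m) = m + 0 = m)
j(H(R(4, 5)))**3 = (-1/5)**3 = -1/125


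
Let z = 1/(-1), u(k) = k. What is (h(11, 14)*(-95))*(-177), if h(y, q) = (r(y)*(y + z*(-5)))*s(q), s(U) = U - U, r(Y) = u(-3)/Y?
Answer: 0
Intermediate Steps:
z = -1
r(Y) = -3/Y
s(U) = 0
h(y, q) = 0 (h(y, q) = ((-3/y)*(y - 1*(-5)))*0 = ((-3/y)*(y + 5))*0 = ((-3/y)*(5 + y))*0 = -3*(5 + y)/y*0 = 0)
(h(11, 14)*(-95))*(-177) = (0*(-95))*(-177) = 0*(-177) = 0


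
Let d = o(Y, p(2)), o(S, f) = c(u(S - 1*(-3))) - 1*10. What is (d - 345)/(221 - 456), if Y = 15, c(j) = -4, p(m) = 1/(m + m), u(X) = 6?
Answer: 359/235 ≈ 1.5277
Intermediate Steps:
p(m) = 1/(2*m)
o(S, f) = -14 (o(S, f) = -4 - 1*10 = -4 - 10 = -14)
d = -14
(d - 345)/(221 - 456) = (-14 - 345)/(221 - 456) = -359/(-235) = -359*(-1/235) = 359/235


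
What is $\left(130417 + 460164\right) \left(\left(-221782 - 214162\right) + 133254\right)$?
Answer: $-178762962890$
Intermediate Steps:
$\left(130417 + 460164\right) \left(\left(-221782 - 214162\right) + 133254\right) = 590581 \left(-435944 + 133254\right) = 590581 \left(-302690\right) = -178762962890$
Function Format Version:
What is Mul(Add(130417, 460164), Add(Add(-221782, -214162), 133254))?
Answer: -178762962890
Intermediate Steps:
Mul(Add(130417, 460164), Add(Add(-221782, -214162), 133254)) = Mul(590581, Add(-435944, 133254)) = Mul(590581, -302690) = -178762962890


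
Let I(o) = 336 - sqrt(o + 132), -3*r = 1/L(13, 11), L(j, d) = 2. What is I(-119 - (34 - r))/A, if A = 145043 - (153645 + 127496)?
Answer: -56/22683 + I*sqrt(762)/816588 ≈ -0.0024688 + 3.3805e-5*I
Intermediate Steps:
r = -1/6 (r = -1/3/2 = -1/3*1/2 = -1/6 ≈ -0.16667)
A = -136098 (A = 145043 - 1*281141 = 145043 - 281141 = -136098)
I(o) = 336 - sqrt(132 + o)
I(-119 - (34 - r))/A = (336 - sqrt(132 + (-119 - (34 - 1*(-1/6)))))/(-136098) = (336 - sqrt(132 + (-119 - (34 + 1/6))))*(-1/136098) = (336 - sqrt(132 + (-119 - 1*205/6)))*(-1/136098) = (336 - sqrt(132 + (-119 - 205/6)))*(-1/136098) = (336 - sqrt(132 - 919/6))*(-1/136098) = (336 - sqrt(-127/6))*(-1/136098) = (336 - I*sqrt(762)/6)*(-1/136098) = -56/22683 + I*sqrt(762)/816588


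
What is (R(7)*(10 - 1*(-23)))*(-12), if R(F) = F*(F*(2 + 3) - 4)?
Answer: -85932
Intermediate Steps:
R(F) = F*(-4 + 5*F) (R(F) = F*(F*5 - 4) = F*(5*F - 4) = F*(-4 + 5*F))
(R(7)*(10 - 1*(-23)))*(-12) = ((7*(-4 + 5*7))*(10 - 1*(-23)))*(-12) = ((7*(-4 + 35))*(10 + 23))*(-12) = ((7*31)*33)*(-12) = (217*33)*(-12) = 7161*(-12) = -85932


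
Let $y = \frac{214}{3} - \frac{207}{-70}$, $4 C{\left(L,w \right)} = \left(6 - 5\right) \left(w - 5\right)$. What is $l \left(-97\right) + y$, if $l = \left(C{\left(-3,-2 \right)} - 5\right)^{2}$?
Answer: $- \frac{7300057}{1680} \approx -4345.3$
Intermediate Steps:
$C{\left(L,w \right)} = - \frac{5}{4} + \frac{w}{4}$ ($C{\left(L,w \right)} = \frac{\left(6 - 5\right) \left(w - 5\right)}{4} = \frac{1 \left(-5 + w\right)}{4} = \frac{-5 + w}{4} = - \frac{5}{4} + \frac{w}{4}$)
$l = \frac{729}{16}$ ($l = \left(\left(- \frac{5}{4} + \frac{1}{4} \left(-2\right)\right) - 5\right)^{2} = \left(\left(- \frac{5}{4} - \frac{1}{2}\right) - 5\right)^{2} = \left(- \frac{7}{4} - 5\right)^{2} = \left(- \frac{27}{4}\right)^{2} = \frac{729}{16} \approx 45.563$)
$y = \frac{15601}{210}$ ($y = 214 \cdot \frac{1}{3} - - \frac{207}{70} = \frac{214}{3} + \frac{207}{70} = \frac{15601}{210} \approx 74.291$)
$l \left(-97\right) + y = \frac{729}{16} \left(-97\right) + \frac{15601}{210} = - \frac{70713}{16} + \frac{15601}{210} = - \frac{7300057}{1680}$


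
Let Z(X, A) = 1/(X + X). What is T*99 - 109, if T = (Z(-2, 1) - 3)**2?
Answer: 14987/16 ≈ 936.69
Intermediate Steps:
Z(X, A) = 1/(2*X)
T = 169/16 (T = ((1/2)/(-2) - 3)**2 = ((1/2)*(-1/2) - 3)**2 = (-1/4 - 3)**2 = (-13/4)**2 = 169/16 ≈ 10.563)
T*99 - 109 = (169/16)*99 - 109 = 16731/16 - 109 = 14987/16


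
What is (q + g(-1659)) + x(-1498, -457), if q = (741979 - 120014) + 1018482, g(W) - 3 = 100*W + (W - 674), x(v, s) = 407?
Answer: 1472624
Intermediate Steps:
g(W) = -671 + 101*W (g(W) = 3 + (100*W + (W - 674)) = 3 + (100*W + (-674 + W)) = 3 + (-674 + 101*W) = -671 + 101*W)
q = 1640447 (q = 621965 + 1018482 = 1640447)
(q + g(-1659)) + x(-1498, -457) = (1640447 + (-671 + 101*(-1659))) + 407 = (1640447 + (-671 - 167559)) + 407 = (1640447 - 168230) + 407 = 1472217 + 407 = 1472624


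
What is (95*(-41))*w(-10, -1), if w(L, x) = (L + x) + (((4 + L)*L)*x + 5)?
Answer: 257070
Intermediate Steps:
w(L, x) = 5 + L + x + L*x*(4 + L) (w(L, x) = (L + x) + ((L*(4 + L))*x + 5) = (L + x) + (L*x*(4 + L) + 5) = (L + x) + (5 + L*x*(4 + L)) = 5 + L + x + L*x*(4 + L))
(95*(-41))*w(-10, -1) = (95*(-41))*(5 - 10 - 1 - 1*(-10)**2 + 4*(-10)*(-1)) = -3895*(5 - 10 - 1 - 1*100 + 40) = -3895*(5 - 10 - 1 - 100 + 40) = -3895*(-66) = 257070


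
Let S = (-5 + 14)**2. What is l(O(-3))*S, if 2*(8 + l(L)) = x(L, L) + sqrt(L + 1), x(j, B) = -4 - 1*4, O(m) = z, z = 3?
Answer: -891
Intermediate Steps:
O(m) = 3
x(j, B) = -8 (x(j, B) = -4 - 4 = -8)
S = 81 (S = 9**2 = 81)
l(L) = -12 + sqrt(1 + L)/2 (l(L) = -8 + (-8 + sqrt(L + 1))/2 = -8 + (-8 + sqrt(1 + L))/2 = -8 + (-4 + sqrt(1 + L)/2) = -12 + sqrt(1 + L)/2)
l(O(-3))*S = (-12 + sqrt(1 + 3)/2)*81 = (-12 + sqrt(4)/2)*81 = (-12 + (1/2)*2)*81 = (-12 + 1)*81 = -11*81 = -891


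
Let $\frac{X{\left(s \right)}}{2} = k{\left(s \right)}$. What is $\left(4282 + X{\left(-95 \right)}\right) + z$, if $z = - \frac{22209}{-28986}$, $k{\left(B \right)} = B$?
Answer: $\frac{39544307}{9662} \approx 4092.8$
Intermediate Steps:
$X{\left(s \right)} = 2 s$
$z = \frac{7403}{9662}$ ($z = \left(-22209\right) \left(- \frac{1}{28986}\right) = \frac{7403}{9662} \approx 0.7662$)
$\left(4282 + X{\left(-95 \right)}\right) + z = \left(4282 + 2 \left(-95\right)\right) + \frac{7403}{9662} = \left(4282 - 190\right) + \frac{7403}{9662} = 4092 + \frac{7403}{9662} = \frac{39544307}{9662}$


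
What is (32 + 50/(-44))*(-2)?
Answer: -679/11 ≈ -61.727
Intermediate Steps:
(32 + 50/(-44))*(-2) = (32 + 50*(-1/44))*(-2) = (32 - 25/22)*(-2) = (679/22)*(-2) = -679/11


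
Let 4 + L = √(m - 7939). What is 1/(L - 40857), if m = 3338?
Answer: -40861/1669625922 - I*√4601/1669625922 ≈ -2.4473e-5 - 4.0626e-8*I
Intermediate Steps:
L = -4 + I*√4601 (L = -4 + √(3338 - 7939) = -4 + √(-4601) = -4 + I*√4601 ≈ -4.0 + 67.831*I)
1/(L - 40857) = 1/((-4 + I*√4601) - 40857) = 1/(-40861 + I*√4601)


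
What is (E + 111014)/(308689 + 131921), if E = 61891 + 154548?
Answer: 109151/146870 ≈ 0.74318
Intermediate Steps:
E = 216439
(E + 111014)/(308689 + 131921) = (216439 + 111014)/(308689 + 131921) = 327453/440610 = 327453*(1/440610) = 109151/146870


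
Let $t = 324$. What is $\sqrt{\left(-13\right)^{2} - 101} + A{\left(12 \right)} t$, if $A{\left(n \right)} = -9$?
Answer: $-2916 + 2 \sqrt{17} \approx -2907.8$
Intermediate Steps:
$\sqrt{\left(-13\right)^{2} - 101} + A{\left(12 \right)} t = \sqrt{\left(-13\right)^{2} - 101} - 2916 = \sqrt{169 - 101} - 2916 = \sqrt{68} - 2916 = 2 \sqrt{17} - 2916 = -2916 + 2 \sqrt{17}$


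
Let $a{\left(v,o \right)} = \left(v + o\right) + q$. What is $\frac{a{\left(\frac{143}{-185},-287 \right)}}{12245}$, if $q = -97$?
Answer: $- \frac{71183}{2265325} \approx -0.031423$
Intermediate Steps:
$a{\left(v,o \right)} = -97 + o + v$ ($a{\left(v,o \right)} = \left(v + o\right) - 97 = \left(o + v\right) - 97 = -97 + o + v$)
$\frac{a{\left(\frac{143}{-185},-287 \right)}}{12245} = \frac{-97 - 287 + \frac{143}{-185}}{12245} = \left(-97 - 287 + 143 \left(- \frac{1}{185}\right)\right) \frac{1}{12245} = \left(-97 - 287 - \frac{143}{185}\right) \frac{1}{12245} = \left(- \frac{71183}{185}\right) \frac{1}{12245} = - \frac{71183}{2265325}$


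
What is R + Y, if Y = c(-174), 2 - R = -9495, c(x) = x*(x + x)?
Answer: 70049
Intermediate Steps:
c(x) = 2*x**2 (c(x) = x*(2*x) = 2*x**2)
R = 9497 (R = 2 - 1*(-9495) = 2 + 9495 = 9497)
Y = 60552 (Y = 2*(-174)**2 = 2*30276 = 60552)
R + Y = 9497 + 60552 = 70049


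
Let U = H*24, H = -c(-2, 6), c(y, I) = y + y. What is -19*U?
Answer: -1824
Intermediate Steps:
c(y, I) = 2*y
H = 4 (H = -2*(-2) = -1*(-4) = 4)
U = 96 (U = 4*24 = 96)
-19*U = -19*96 = -1824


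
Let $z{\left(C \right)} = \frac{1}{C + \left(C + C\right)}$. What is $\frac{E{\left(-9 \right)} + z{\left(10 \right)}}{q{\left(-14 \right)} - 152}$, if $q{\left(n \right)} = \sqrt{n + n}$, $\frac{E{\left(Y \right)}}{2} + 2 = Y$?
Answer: $\frac{12521}{86745} + \frac{659 i \sqrt{7}}{346980} \approx 0.14434 + 0.0050249 i$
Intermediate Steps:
$z{\left(C \right)} = \frac{1}{3 C}$ ($z{\left(C \right)} = \frac{1}{C + 2 C} = \frac{1}{3 C}$)
$E{\left(Y \right)} = -4 + 2 Y$
$q{\left(n \right)} = \sqrt{2} \sqrt{n}$ ($q{\left(n \right)} = \sqrt{2 n} = \sqrt{2} \sqrt{n}$)
$\frac{E{\left(-9 \right)} + z{\left(10 \right)}}{q{\left(-14 \right)} - 152} = \frac{\left(-4 + 2 \left(-9\right)\right) + \frac{1}{3 \cdot 10}}{\sqrt{2} \sqrt{-14} - 152} = \frac{\left(-4 - 18\right) + \frac{1}{3} \cdot \frac{1}{10}}{\sqrt{2} i \sqrt{14} - 152} = \frac{-22 + \frac{1}{30}}{2 i \sqrt{7} - 152} = - \frac{659}{30 \left(-152 + 2 i \sqrt{7}\right)}$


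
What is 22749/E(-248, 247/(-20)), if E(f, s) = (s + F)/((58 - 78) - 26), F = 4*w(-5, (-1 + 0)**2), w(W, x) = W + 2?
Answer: 20929080/487 ≈ 42976.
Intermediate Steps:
w(W, x) = 2 + W
F = -12 (F = 4*(2 - 5) = 4*(-3) = -12)
E(f, s) = 6/23 - s/46 (E(f, s) = (s - 12)/((58 - 78) - 26) = (-12 + s)/(-20 - 26) = (-12 + s)/(-46) = (-12 + s)*(-1/46) = 6/23 - s/46)
22749/E(-248, 247/(-20)) = 22749/(6/23 - 247/(46*(-20))) = 22749/(6/23 - 247*(-1)/(46*20)) = 22749/(6/23 - 1/46*(-247/20)) = 22749/(6/23 + 247/920) = 22749/(487/920) = 22749*(920/487) = 20929080/487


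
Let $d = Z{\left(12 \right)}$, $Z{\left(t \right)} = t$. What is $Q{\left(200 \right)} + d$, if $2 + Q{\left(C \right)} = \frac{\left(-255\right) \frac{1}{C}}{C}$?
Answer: $\frac{79949}{8000} \approx 9.9936$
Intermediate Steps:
$d = 12$
$Q{\left(C \right)} = -2 - \frac{255}{C^{2}}$ ($Q{\left(C \right)} = -2 + \frac{\left(-255\right) \frac{1}{C}}{C} = -2 - \frac{255}{C^{2}}$)
$Q{\left(200 \right)} + d = \left(-2 - \frac{255}{40000}\right) + 12 = \left(-2 - \frac{51}{8000}\right) + 12 = - \frac{16051}{8000} + 12 = \frac{79949}{8000}$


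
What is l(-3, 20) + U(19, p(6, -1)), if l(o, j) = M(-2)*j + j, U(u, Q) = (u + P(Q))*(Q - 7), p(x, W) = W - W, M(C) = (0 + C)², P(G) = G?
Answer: -33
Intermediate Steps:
M(C) = C²
p(x, W) = 0
U(u, Q) = (-7 + Q)*(Q + u) (U(u, Q) = (u + Q)*(Q - 7) = (Q + u)*(-7 + Q) = (-7 + Q)*(Q + u))
l(o, j) = 5*j (l(o, j) = (-2)²*j + j = 4*j + j = 5*j)
l(-3, 20) + U(19, p(6, -1)) = 5*20 + (0² - 7*0 - 7*19 + 0*19) = 100 + (0 + 0 - 133 + 0) = 100 - 133 = -33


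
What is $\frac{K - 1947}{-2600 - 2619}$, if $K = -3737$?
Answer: $\frac{5684}{5219} \approx 1.0891$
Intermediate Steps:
$\frac{K - 1947}{-2600 - 2619} = \frac{-3737 - 1947}{-2600 - 2619} = - \frac{5684}{-5219} = \left(-5684\right) \left(- \frac{1}{5219}\right) = \frac{5684}{5219}$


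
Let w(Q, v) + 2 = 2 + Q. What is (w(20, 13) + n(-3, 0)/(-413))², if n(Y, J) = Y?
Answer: 68277169/170569 ≈ 400.29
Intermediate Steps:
w(Q, v) = Q (w(Q, v) = -2 + (2 + Q) = Q)
(w(20, 13) + n(-3, 0)/(-413))² = (20 - 3/(-413))² = (20 - 3*(-1/413))² = (20 + 3/413)² = (8263/413)² = 68277169/170569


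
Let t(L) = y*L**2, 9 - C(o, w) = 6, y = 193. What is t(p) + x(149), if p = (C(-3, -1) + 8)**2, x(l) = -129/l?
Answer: 421031108/149 ≈ 2.8257e+6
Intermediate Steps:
C(o, w) = 3 (C(o, w) = 9 - 1*6 = 9 - 6 = 3)
p = 121 (p = (3 + 8)**2 = 11**2 = 121)
t(L) = 193*L**2
t(p) + x(149) = 193*121**2 - 129/149 = 193*14641 - 129*1/149 = 2825713 - 129/149 = 421031108/149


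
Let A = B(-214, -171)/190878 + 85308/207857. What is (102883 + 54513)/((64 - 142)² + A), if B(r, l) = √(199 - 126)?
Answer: 1507485882626474118030152875008/58274433958910430428767479767 - 1298012505652575741912*√73/58274433958910430428767479767 ≈ 25.869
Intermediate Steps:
B(r, l) = √73
A = 85308/207857 + √73/190878 (A = √73/190878 + 85308/207857 = 85308/207857 + √73/190878 ≈ 0.41046)
(102883 + 54513)/((64 - 142)² + A) = (102883 + 54513)/((64 - 142)² + (85308/207857 + √73/190878)) = 157396/((-78)² + (85308/207857 + √73/190878)) = 157396/(6084 + (85308/207857 + √73/190878)) = 157396/(1264687296/207857 + √73/190878)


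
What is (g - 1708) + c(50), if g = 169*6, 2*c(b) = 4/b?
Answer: -17349/25 ≈ -693.96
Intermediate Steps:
c(b) = 2/b (c(b) = (4/b)/2 = 2/b)
g = 1014
(g - 1708) + c(50) = (1014 - 1708) + 2/50 = -694 + 2*(1/50) = -694 + 1/25 = -17349/25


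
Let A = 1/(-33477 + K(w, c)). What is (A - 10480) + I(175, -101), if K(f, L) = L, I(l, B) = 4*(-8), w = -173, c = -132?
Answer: -353297809/33609 ≈ -10512.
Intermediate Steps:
I(l, B) = -32
A = -1/33609 (A = 1/(-33477 - 132) = 1/(-33609) = -1/33609 ≈ -2.9754e-5)
(A - 10480) + I(175, -101) = (-1/33609 - 10480) - 32 = -352222321/33609 - 32 = -353297809/33609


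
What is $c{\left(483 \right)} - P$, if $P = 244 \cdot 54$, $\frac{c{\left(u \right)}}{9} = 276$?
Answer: $-10692$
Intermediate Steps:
$c{\left(u \right)} = 2484$ ($c{\left(u \right)} = 9 \cdot 276 = 2484$)
$P = 13176$
$c{\left(483 \right)} - P = 2484 - 13176 = -10692$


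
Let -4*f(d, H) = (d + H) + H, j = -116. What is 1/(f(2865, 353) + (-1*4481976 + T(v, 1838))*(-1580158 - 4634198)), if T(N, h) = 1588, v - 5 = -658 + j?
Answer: 4/111370904196941 ≈ 3.5916e-14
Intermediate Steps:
v = -769 (v = 5 + (-658 - 116) = 5 - 774 = -769)
f(d, H) = -H/2 - d/4 (f(d, H) = -((d + H) + H)/4 = -((H + d) + H)/4 = -(d + 2*H)/4 = -H/2 - d/4)
1/(f(2865, 353) + (-1*4481976 + T(v, 1838))*(-1580158 - 4634198)) = 1/((-1/2*353 - 1/4*2865) + (-1*4481976 + 1588)*(-1580158 - 4634198)) = 1/((-353/2 - 2865/4) + (-4481976 + 1588)*(-6214356)) = 1/(-3571/4 - 4480388*(-6214356)) = 1/(-3571/4 + 27842726050128) = 1/(111370904196941/4) = 4/111370904196941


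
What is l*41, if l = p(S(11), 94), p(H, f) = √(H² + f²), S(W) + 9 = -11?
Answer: 82*√2309 ≈ 3940.3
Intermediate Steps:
S(W) = -20 (S(W) = -9 - 11 = -20)
l = 2*√2309 (l = √((-20)² + 94²) = √(400 + 8836) = √9236 = 2*√2309 ≈ 96.104)
l*41 = (2*√2309)*41 = 82*√2309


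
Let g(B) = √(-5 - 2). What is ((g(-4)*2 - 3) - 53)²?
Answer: 3108 - 224*I*√7 ≈ 3108.0 - 592.65*I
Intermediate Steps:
g(B) = I*√7 (g(B) = √(-7) = I*√7)
((g(-4)*2 - 3) - 53)² = (((I*√7)*2 - 3) - 53)² = ((2*I*√7 - 3) - 53)² = ((-3 + 2*I*√7) - 53)² = (-56 + 2*I*√7)²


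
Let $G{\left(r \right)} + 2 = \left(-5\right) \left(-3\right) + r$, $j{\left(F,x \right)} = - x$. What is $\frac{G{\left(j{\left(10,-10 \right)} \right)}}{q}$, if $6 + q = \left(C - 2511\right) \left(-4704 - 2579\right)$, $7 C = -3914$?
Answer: $\frac{161}{156518911} \approx 1.0286 \cdot 10^{-6}$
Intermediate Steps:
$C = - \frac{3914}{7}$ ($C = \frac{1}{7} \left(-3914\right) = - \frac{3914}{7} \approx -559.14$)
$G{\left(r \right)} = 13 + r$ ($G{\left(r \right)} = -2 + \left(\left(-5\right) \left(-3\right) + r\right) = -2 + \left(15 + r\right) = 13 + r$)
$q = \frac{156518911}{7}$ ($q = -6 + \left(- \frac{3914}{7} - 2511\right) \left(-4704 - 2579\right) = -6 - - \frac{156518953}{7} = -6 + \frac{156518953}{7} = \frac{156518911}{7} \approx 2.236 \cdot 10^{7}$)
$\frac{G{\left(j{\left(10,-10 \right)} \right)}}{q} = \frac{13 - -10}{\frac{156518911}{7}} = \left(13 + 10\right) \frac{7}{156518911} = 23 \cdot \frac{7}{156518911} = \frac{161}{156518911}$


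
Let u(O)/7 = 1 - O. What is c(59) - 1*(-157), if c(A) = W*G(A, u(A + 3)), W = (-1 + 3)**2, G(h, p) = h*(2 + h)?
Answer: 14553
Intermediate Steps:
u(O) = 7 - 7*O (u(O) = 7*(1 - O) = 7 - 7*O)
W = 4 (W = 2**2 = 4)
c(A) = 4*A*(2 + A) (c(A) = 4*(A*(2 + A)) = 4*A*(2 + A))
c(59) - 1*(-157) = 4*59*(2 + 59) - 1*(-157) = 4*59*61 + 157 = 14396 + 157 = 14553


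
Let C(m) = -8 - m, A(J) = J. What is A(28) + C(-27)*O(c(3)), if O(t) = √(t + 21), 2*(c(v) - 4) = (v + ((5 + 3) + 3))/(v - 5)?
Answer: 28 + 19*√86/2 ≈ 116.10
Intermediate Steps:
c(v) = 4 + (11 + v)/(2*(-5 + v)) (c(v) = 4 + ((v + ((5 + 3) + 3))/(v - 5))/2 = 4 + ((v + (8 + 3))/(-5 + v))/2 = 4 + ((v + 11)/(-5 + v))/2 = 4 + ((11 + v)/(-5 + v))/2 = 4 + (11 + v)/(2*(-5 + v)))
O(t) = √(21 + t)
A(28) + C(-27)*O(c(3)) = 28 + (-8 - 1*(-27))*√(21 + (-29 + 9*3)/(2*(-5 + 3))) = 28 + (-8 + 27)*√(21 + (½)*(-29 + 27)/(-2)) = 28 + 19*√(21 + (½)*(-½)*(-2)) = 28 + 19*√(21 + ½) = 28 + 19*√(43/2) = 28 + 19*(√86/2) = 28 + 19*√86/2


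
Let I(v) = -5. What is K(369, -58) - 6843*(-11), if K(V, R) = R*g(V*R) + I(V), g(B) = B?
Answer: 1316584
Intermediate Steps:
K(V, R) = -5 + V*R**2 (K(V, R) = R*(V*R) - 5 = R*(R*V) - 5 = V*R**2 - 5 = -5 + V*R**2)
K(369, -58) - 6843*(-11) = (-5 + 369*(-58)**2) - 6843*(-11) = (-5 + 369*3364) + 75273 = (-5 + 1241316) + 75273 = 1241311 + 75273 = 1316584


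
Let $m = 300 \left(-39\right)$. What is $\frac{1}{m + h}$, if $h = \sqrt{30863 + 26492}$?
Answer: $- \frac{2340}{27366529} - \frac{\sqrt{57355}}{136832645} \approx -8.7256 \cdot 10^{-5}$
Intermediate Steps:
$h = \sqrt{57355} \approx 239.49$
$m = -11700$
$\frac{1}{m + h} = \frac{1}{-11700 + \sqrt{57355}}$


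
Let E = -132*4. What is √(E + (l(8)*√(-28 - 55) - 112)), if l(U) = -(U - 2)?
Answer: √(-640 - 6*I*√83) ≈ 1.0794 - 25.321*I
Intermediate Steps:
l(U) = 2 - U (l(U) = -(-2 + U) = 2 - U)
E = -528
√(E + (l(8)*√(-28 - 55) - 112)) = √(-528 + ((2 - 1*8)*√(-28 - 55) - 112)) = √(-528 + ((2 - 8)*√(-83) - 112)) = √(-528 + (-6*I*√83 - 112)) = √(-528 + (-112 - 6*I*√83)) = √(-640 - 6*I*√83)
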